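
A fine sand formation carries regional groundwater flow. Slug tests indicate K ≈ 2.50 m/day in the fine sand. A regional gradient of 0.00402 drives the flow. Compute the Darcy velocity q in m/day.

0.0100

Hydraulic gradient i = 0.00402.
Specific discharge q = K · i = 2.500 × 0.004020 = 0.01005 m/day.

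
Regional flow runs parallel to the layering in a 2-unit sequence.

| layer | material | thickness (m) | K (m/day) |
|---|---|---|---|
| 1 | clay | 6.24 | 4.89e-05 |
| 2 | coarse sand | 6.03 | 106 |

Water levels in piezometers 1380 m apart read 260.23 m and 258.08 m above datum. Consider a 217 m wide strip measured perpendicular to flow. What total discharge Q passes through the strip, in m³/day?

Flow is parallel to layering, so each bed carries its own Darcy discharge and the transmissivities add.
Σ(K_i·b_i) = 4.89e-05×6.24 + 106×6.03 = 639.2 m²/day.
Hydraulic gradient i = (260.23 − 258.08) / 1380 = 2.15 / 1380 = 0.001558.
Q = Σ(K_i·b_i) · W · i = 639.2 × 217 × 0.001558 = 216.1 m³/day.

216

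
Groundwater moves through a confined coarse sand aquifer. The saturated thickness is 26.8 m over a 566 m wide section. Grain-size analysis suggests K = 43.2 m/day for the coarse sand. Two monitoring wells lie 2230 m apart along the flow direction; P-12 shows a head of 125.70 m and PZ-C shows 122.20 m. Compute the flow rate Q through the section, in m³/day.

1030

Cross-sectional area A = 566 × 26.8 = 15169 m².
Hydraulic gradient i = (125.70 − 122.20) / 2230 = 3.5 / 2230 = 0.001570.
Darcy's law: Q = K · A · i = 43.20 × 15169 × 0.001570 = 1028 m³/day.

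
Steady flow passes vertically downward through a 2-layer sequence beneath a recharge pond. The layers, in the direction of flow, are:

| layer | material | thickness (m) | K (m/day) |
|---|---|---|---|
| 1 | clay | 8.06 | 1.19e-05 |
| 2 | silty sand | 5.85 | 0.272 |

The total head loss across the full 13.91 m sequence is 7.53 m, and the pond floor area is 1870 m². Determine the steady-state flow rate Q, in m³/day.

Flow is perpendicular to layering, so the layers act in series and the equivalent K is the thickness-weighted harmonic mean.
Total thickness L = 8.06 + 5.85 = 13.91 m.
Σ(b_i/K_i) = 8.06/1.19e-05 + 5.85/0.272 = 6.773e+05 d.
K_eq = L / Σ(b_i/K_i) = 13.91 / 6.773e+05 = 2.054e-05 m/day.
Q = K_eq · A · (Δh/L) = 2.054e-05 × 1870 × (7.53/13.91) = 0.02079 m³/day.

0.0208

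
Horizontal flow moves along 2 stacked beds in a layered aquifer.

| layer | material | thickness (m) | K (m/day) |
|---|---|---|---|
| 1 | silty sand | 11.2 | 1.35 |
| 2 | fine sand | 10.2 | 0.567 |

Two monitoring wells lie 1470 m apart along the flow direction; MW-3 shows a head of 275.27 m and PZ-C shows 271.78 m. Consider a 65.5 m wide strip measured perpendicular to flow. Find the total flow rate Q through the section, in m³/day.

Flow is parallel to layering, so each bed carries its own Darcy discharge and the transmissivities add.
Σ(K_i·b_i) = 1.35×11.2 + 0.567×10.2 = 20.90 m²/day.
Hydraulic gradient i = (275.27 − 271.78) / 1470 = 3.49 / 1470 = 0.002374.
Q = Σ(K_i·b_i) · W · i = 20.90 × 65.5 × 0.002374 = 3.251 m³/day.

3.25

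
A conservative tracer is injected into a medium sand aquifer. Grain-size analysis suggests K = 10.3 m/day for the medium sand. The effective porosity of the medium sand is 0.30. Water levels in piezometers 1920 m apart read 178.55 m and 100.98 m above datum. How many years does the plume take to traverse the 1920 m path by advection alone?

Hydraulic gradient i = (178.55 − 100.98) / 1920 = 77.57 / 1920 = 0.04040.
Darcy flux q = K · i = 10.30 × 0.04040 = 0.4161 m/day.
Seepage velocity v = q / n_e = 0.4161 / 0.30 = 1.387 m/day.
Travel time t = L / v = 1920 / 1.387 = 1384 days = 3.790 years.

3.79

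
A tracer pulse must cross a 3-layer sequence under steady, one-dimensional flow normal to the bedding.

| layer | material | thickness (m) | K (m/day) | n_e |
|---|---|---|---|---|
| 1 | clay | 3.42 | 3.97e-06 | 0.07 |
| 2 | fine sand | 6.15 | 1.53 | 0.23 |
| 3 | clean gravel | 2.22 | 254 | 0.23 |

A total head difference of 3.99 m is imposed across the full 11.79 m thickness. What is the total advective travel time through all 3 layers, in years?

With flow normal to the layers, continuity requires the same specific discharge q through every layer.
Σ(b_i/K_i) = 3.42/3.97e-06 + 6.15/1.53 + 2.22/254 = 8.615e+05 d.
q = Δh / Σ(b_i/K_i) = 3.99 / 8.615e+05 = 4.632e-06 m/day.
In each layer the seepage velocity is v_i = q/n_i, so the layer transit time is t_i = b_i·n_i / q:
  layer 1 (clay): t_1 = 3.42 × 0.07 / 4.632e-06 = 51688 d
  layer 2 (fine sand): t_2 = 6.15 × 0.23 / 4.632e-06 = 3.054e+05 d
  layer 3 (clean gravel): t_3 = 2.22 × 0.23 / 4.632e-06 = 1.102e+05 d
Total t = Σ t_i = 4.673e+05 days = 1279 years.

1280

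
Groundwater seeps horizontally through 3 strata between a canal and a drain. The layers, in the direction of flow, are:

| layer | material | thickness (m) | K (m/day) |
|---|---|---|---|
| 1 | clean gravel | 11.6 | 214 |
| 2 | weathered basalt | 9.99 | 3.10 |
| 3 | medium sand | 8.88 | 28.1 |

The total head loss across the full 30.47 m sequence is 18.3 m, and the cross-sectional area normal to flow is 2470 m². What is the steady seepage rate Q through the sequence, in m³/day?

Flow is perpendicular to layering, so the layers act in series and the equivalent K is the thickness-weighted harmonic mean.
Total thickness L = 11.6 + 9.99 + 8.88 = 30.47 m.
Σ(b_i/K_i) = 11.6/214 + 9.99/3.10 + 8.88/28.1 = 3.593 d.
K_eq = L / Σ(b_i/K_i) = 30.47 / 3.593 = 8.481 m/day.
Q = K_eq · A · (Δh/L) = 8.481 × 2470 × (18.3/30.47) = 12581 m³/day.

12600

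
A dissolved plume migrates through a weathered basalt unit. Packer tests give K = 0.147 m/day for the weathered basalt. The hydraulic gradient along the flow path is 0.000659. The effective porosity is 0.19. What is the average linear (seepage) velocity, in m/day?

0.000510

Hydraulic gradient i = 0.000659.
Darcy flux q = K · i = 0.1470 × 0.0006590 = 9.687e-05 m/day.
Seepage velocity v = q / n_e = 9.687e-05 / 0.19 = 0.0005099 m/day.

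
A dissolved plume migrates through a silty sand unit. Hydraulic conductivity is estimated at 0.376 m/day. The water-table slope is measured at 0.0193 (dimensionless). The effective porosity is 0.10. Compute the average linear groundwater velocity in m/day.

Hydraulic gradient i = 0.0193.
Darcy flux q = K · i = 0.3760 × 0.01930 = 0.007257 m/day.
Seepage velocity v = q / n_e = 0.007257 / 0.10 = 0.07257 m/day.

0.0726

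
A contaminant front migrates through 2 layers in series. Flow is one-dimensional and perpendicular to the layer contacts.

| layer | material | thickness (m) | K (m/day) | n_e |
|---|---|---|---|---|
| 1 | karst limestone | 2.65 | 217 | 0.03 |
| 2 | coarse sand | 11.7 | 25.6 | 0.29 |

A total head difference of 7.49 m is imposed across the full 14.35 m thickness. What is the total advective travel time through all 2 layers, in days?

With flow normal to the layers, continuity requires the same specific discharge q through every layer.
Σ(b_i/K_i) = 2.65/217 + 11.7/25.6 = 0.4692 d.
q = Δh / Σ(b_i/K_i) = 7.49 / 0.4692 = 15.96 m/day.
In each layer the seepage velocity is v_i = q/n_i, so the layer transit time is t_i = b_i·n_i / q:
  layer 1 (karst limestone): t_1 = 2.65 × 0.03 / 15.96 = 0.004981 d
  layer 2 (coarse sand): t_2 = 11.7 × 0.29 / 15.96 = 0.2126 d
Total t = Σ t_i = 0.2175 days.

0.218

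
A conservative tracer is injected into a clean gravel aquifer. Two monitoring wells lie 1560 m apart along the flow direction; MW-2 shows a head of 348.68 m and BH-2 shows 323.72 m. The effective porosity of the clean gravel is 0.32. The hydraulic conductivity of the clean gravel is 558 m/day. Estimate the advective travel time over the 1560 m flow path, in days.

Hydraulic gradient i = (348.68 − 323.72) / 1560 = 24.96 / 1560 = 0.01600.
Darcy flux q = K · i = 558.0 × 0.01600 = 8.928 m/day.
Seepage velocity v = q / n_e = 8.928 / 0.32 = 27.90 m/day.
Travel time t = L / v = 1560 / 27.90 = 55.91 days.

55.9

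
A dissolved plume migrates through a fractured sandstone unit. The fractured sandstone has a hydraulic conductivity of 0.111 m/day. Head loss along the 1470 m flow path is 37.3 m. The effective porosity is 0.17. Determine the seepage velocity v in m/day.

Hydraulic gradient i = Δh / L = 37.3 / 1470 = 0.02537.
Darcy flux q = K · i = 0.1110 × 0.02537 = 0.002817 m/day.
Seepage velocity v = q / n_e = 0.002817 / 0.17 = 0.01657 m/day.

0.0166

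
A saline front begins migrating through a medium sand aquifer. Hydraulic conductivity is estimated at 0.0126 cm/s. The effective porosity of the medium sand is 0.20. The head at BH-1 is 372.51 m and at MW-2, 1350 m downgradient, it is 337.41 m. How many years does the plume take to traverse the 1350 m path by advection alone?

2.61

Convert K: 0.0126 cm/s × 864 = 10.89 m/day.
Hydraulic gradient i = (372.51 − 337.41) / 1350 = 35.1 / 1350 = 0.02600.
Darcy flux q = K · i = 10.89 × 0.02600 = 0.2830 m/day.
Seepage velocity v = q / n_e = 0.2830 / 0.20 = 1.415 m/day.
Travel time t = L / v = 1350 / 1.415 = 953.9 days = 2.612 years.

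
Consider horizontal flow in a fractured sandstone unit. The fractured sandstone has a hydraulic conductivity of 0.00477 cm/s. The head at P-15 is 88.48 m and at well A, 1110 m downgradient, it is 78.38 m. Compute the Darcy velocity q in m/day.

0.0375

Convert K: 0.00477 cm/s × 864 = 4.121 m/day.
Hydraulic gradient i = (88.48 − 78.38) / 1110 = 10.1 / 1110 = 0.009099.
Specific discharge q = K · i = 4.121 × 0.009099 = 0.03750 m/day.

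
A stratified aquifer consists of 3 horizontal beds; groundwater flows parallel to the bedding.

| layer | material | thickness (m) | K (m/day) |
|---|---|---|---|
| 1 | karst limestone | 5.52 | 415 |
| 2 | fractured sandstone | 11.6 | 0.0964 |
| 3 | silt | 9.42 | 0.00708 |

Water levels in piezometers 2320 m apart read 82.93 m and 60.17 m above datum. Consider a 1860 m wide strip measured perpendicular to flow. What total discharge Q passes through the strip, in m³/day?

41800

Flow is parallel to layering, so each bed carries its own Darcy discharge and the transmissivities add.
Σ(K_i·b_i) = 415×5.52 + 0.0964×11.6 + 0.00708×9.42 = 2292 m²/day.
Hydraulic gradient i = (82.93 − 60.17) / 2320 = 22.76 / 2320 = 0.009810.
Q = Σ(K_i·b_i) · W · i = 2292 × 1860 × 0.009810 = 41822 m³/day.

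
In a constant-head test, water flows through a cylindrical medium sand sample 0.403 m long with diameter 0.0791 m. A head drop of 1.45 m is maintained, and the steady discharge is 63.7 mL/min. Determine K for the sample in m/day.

5.19

Cross-sectional area A = π·(d/2)² = π × (0.0791/2)² = 0.004914 m².
Convert discharge: 63.7 mL/min = 1.062e-06 m³/s.
Darcy's law rearranged: K = Q·L / (A·Δh) = 1.062e-06 × 0.403 / (0.004914 × 1.45) = 6.005e-05 m/s = 5.188 m/day.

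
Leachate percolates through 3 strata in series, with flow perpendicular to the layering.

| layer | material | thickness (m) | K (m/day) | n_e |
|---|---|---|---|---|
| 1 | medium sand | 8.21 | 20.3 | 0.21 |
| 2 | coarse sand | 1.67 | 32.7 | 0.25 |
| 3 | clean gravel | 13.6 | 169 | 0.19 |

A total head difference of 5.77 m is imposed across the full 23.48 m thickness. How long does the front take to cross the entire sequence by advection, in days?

With flow normal to the layers, continuity requires the same specific discharge q through every layer.
Σ(b_i/K_i) = 8.21/20.3 + 1.67/32.7 + 13.6/169 = 0.5360 d.
q = Δh / Σ(b_i/K_i) = 5.77 / 0.5360 = 10.77 m/day.
In each layer the seepage velocity is v_i = q/n_i, so the layer transit time is t_i = b_i·n_i / q:
  layer 1 (medium sand): t_1 = 8.21 × 0.21 / 10.77 = 0.1602 d
  layer 2 (coarse sand): t_2 = 1.67 × 0.25 / 10.77 = 0.03878 d
  layer 3 (clean gravel): t_3 = 13.6 × 0.19 / 10.77 = 0.2400 d
Total t = Σ t_i = 0.4390 days.

0.439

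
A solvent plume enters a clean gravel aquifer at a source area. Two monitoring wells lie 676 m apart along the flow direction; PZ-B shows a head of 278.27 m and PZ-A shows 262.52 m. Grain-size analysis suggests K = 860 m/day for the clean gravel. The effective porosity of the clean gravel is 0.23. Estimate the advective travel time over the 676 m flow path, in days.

7.76

Hydraulic gradient i = (278.27 − 262.52) / 676 = 15.75 / 676 = 0.02330.
Darcy flux q = K · i = 860.0 × 0.02330 = 20.04 m/day.
Seepage velocity v = q / n_e = 20.04 / 0.23 = 87.12 m/day.
Travel time t = L / v = 676 / 87.12 = 7.760 days.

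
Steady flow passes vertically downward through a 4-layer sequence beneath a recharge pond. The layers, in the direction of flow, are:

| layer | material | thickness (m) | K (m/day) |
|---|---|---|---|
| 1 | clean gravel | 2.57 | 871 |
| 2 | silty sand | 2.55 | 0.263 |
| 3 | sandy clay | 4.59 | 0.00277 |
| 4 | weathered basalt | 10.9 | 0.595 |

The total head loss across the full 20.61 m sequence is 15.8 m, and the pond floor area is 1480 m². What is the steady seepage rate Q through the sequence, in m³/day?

13.9

Flow is perpendicular to layering, so the layers act in series and the equivalent K is the thickness-weighted harmonic mean.
Total thickness L = 2.57 + 2.55 + 4.59 + 10.9 = 20.61 m.
Σ(b_i/K_i) = 2.57/871 + 2.55/0.263 + 4.59/0.00277 + 10.9/0.595 = 1685 d.
K_eq = L / Σ(b_i/K_i) = 20.61 / 1685 = 0.01223 m/day.
Q = K_eq · A · (Δh/L) = 0.01223 × 1480 × (15.8/20.61) = 13.88 m³/day.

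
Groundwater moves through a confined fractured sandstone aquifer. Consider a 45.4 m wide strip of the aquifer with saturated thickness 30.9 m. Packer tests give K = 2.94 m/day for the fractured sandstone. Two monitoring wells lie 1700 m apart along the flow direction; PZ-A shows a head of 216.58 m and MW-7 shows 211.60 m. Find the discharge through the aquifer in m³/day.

Cross-sectional area A = 45.4 × 30.9 = 1403 m².
Hydraulic gradient i = (216.58 − 211.60) / 1700 = 4.98 / 1700 = 0.002929.
Darcy's law: Q = K · A · i = 2.940 × 1403 × 0.002929 = 12.08 m³/day.

12.1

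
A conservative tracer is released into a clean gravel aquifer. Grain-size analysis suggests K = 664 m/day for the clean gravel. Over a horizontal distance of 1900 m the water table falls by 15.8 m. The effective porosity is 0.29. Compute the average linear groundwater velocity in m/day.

19.0

Hydraulic gradient i = Δh / L = 15.8 / 1900 = 0.008316.
Darcy flux q = K · i = 664.0 × 0.008316 = 5.522 m/day.
Seepage velocity v = q / n_e = 5.522 / 0.29 = 19.04 m/day.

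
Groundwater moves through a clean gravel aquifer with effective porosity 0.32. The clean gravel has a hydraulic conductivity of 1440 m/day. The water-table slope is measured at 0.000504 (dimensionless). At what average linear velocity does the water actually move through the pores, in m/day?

2.27

Hydraulic gradient i = 0.000504.
Darcy flux q = K · i = 1440 × 0.0005040 = 0.7258 m/day.
Seepage velocity v = q / n_e = 0.7258 / 0.32 = 2.268 m/day.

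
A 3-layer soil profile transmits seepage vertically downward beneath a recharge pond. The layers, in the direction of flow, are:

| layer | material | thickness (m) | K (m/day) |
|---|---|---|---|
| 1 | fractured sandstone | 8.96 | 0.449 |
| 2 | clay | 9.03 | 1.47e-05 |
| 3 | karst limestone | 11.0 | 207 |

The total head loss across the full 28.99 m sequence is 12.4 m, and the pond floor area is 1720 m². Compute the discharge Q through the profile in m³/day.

0.0347

Flow is perpendicular to layering, so the layers act in series and the equivalent K is the thickness-weighted harmonic mean.
Total thickness L = 8.96 + 9.03 + 11.0 = 28.99 m.
Σ(b_i/K_i) = 8.96/0.449 + 9.03/1.47e-05 + 11.0/207 = 6.143e+05 d.
K_eq = L / Σ(b_i/K_i) = 28.99 / 6.143e+05 = 4.719e-05 m/day.
Q = K_eq · A · (Δh/L) = 4.719e-05 × 1720 × (12.4/28.99) = 0.03472 m³/day.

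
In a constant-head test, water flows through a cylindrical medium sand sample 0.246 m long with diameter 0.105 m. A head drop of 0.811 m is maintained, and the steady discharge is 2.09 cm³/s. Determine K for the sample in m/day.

Cross-sectional area A = π·(d/2)² = π × (0.105/2)² = 0.008659 m².
Convert discharge: 2.09 cm³/s = 2.090e-06 m³/s.
Darcy's law rearranged: K = Q·L / (A·Δh) = 2.090e-06 × 0.246 / (0.008659 × 0.811) = 7.321e-05 m/s = 6.326 m/day.

6.33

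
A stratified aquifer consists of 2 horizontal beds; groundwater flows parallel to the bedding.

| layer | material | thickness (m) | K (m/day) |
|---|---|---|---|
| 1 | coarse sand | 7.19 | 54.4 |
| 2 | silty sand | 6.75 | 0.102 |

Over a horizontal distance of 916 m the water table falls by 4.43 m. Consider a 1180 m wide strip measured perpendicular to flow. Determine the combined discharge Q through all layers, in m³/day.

2240

Flow is parallel to layering, so each bed carries its own Darcy discharge and the transmissivities add.
Σ(K_i·b_i) = 54.4×7.19 + 0.102×6.75 = 391.8 m²/day.
Hydraulic gradient i = Δh / L = 4.43 / 916 = 0.004836.
Q = Σ(K_i·b_i) · W · i = 391.8 × 1180 × 0.004836 = 2236 m³/day.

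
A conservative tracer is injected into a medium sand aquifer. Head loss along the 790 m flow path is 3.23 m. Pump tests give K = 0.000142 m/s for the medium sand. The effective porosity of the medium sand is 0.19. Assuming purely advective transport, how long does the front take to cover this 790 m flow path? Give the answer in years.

Convert K: 0.000142 m/s × 86400 = 12.27 m/day.
Hydraulic gradient i = Δh / L = 3.23 / 790 = 0.004089.
Darcy flux q = K · i = 12.27 × 0.004089 = 0.05016 m/day.
Seepage velocity v = q / n_e = 0.05016 / 0.19 = 0.2640 m/day.
Travel time t = L / v = 790 / 0.2640 = 2992 days = 8.192 years.

8.19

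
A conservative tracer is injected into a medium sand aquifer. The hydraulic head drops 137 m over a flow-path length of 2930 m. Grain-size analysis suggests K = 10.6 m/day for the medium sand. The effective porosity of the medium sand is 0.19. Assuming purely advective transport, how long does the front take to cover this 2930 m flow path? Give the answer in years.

3.08

Hydraulic gradient i = Δh / L = 137 / 2930 = 0.04676.
Darcy flux q = K · i = 10.60 × 0.04676 = 0.4956 m/day.
Seepage velocity v = q / n_e = 0.4956 / 0.19 = 2.609 m/day.
Travel time t = L / v = 2930 / 2.609 = 1123 days = 3.075 years.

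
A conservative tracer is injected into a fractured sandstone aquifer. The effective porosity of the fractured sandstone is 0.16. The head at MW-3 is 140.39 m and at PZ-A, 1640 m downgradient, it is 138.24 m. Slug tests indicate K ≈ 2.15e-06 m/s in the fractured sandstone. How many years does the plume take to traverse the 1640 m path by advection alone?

Convert K: 2.15e-06 m/s × 86400 = 0.1858 m/day.
Hydraulic gradient i = (140.39 − 138.24) / 1640 = 2.15 / 1640 = 0.001311.
Darcy flux q = K · i = 0.1858 × 0.001311 = 0.0002435 m/day.
Seepage velocity v = q / n_e = 0.0002435 / 0.16 = 0.001522 m/day.
Travel time t = L / v = 1640 / 0.001522 = 1.077e+06 days = 2950 years.

2950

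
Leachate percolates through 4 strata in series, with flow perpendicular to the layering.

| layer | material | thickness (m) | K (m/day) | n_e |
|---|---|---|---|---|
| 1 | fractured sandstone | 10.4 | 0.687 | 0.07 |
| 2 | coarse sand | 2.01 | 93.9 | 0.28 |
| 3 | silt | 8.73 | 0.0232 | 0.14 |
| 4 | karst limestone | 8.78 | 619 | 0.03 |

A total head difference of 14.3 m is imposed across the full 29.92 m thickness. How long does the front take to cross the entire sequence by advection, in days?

With flow normal to the layers, continuity requires the same specific discharge q through every layer.
Σ(b_i/K_i) = 10.4/0.687 + 2.01/93.9 + 8.73/0.0232 + 8.78/619 = 391.5 d.
q = Δh / Σ(b_i/K_i) = 14.3 / 391.5 = 0.03653 m/day.
In each layer the seepage velocity is v_i = q/n_i, so the layer transit time is t_i = b_i·n_i / q:
  layer 1 (fractured sandstone): t_1 = 10.4 × 0.07 / 0.03653 = 19.93 d
  layer 2 (coarse sand): t_2 = 2.01 × 0.28 / 0.03653 = 15.41 d
  layer 3 (silt): t_3 = 8.73 × 0.14 / 0.03653 = 33.46 d
  layer 4 (karst limestone): t_4 = 8.78 × 0.03 / 0.03653 = 7.211 d
Total t = Σ t_i = 76.00 days.

76.0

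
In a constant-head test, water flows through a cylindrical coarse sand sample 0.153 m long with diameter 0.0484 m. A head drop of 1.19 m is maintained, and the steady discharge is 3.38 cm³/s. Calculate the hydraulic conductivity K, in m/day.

20.4

Cross-sectional area A = π·(d/2)² = π × (0.0484/2)² = 0.001840 m².
Convert discharge: 3.38 cm³/s = 3.380e-06 m³/s.
Darcy's law rearranged: K = Q·L / (A·Δh) = 3.380e-06 × 0.153 / (0.001840 × 1.19) = 0.0002362 m/s = 20.41 m/day.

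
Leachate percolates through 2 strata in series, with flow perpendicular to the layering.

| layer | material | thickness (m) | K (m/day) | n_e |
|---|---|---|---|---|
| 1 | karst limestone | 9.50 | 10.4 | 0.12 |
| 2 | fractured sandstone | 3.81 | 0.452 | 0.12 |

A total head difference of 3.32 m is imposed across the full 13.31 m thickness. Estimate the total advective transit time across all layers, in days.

4.49

With flow normal to the layers, continuity requires the same specific discharge q through every layer.
Σ(b_i/K_i) = 9.50/10.4 + 3.81/0.452 = 9.343 d.
q = Δh / Σ(b_i/K_i) = 3.32 / 9.343 = 0.3554 m/day.
In each layer the seepage velocity is v_i = q/n_i, so the layer transit time is t_i = b_i·n_i / q:
  layer 1 (karst limestone): t_1 = 9.50 × 0.12 / 0.3554 = 3.208 d
  layer 2 (fractured sandstone): t_2 = 3.81 × 0.12 / 0.3554 = 1.287 d
Total t = Σ t_i = 4.495 days.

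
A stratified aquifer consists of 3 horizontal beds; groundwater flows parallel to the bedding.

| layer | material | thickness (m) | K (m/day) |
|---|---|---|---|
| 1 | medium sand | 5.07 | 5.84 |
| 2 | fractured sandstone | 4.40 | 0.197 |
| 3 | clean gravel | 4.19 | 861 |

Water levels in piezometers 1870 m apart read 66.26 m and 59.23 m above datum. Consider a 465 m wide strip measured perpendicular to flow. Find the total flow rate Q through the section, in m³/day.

6360

Flow is parallel to layering, so each bed carries its own Darcy discharge and the transmissivities add.
Σ(K_i·b_i) = 5.84×5.07 + 0.197×4.40 + 861×4.19 = 3638 m²/day.
Hydraulic gradient i = (66.26 − 59.23) / 1870 = 7.03 / 1870 = 0.003759.
Q = Σ(K_i·b_i) · W · i = 3638 × 465 × 0.003759 = 6360 m³/day.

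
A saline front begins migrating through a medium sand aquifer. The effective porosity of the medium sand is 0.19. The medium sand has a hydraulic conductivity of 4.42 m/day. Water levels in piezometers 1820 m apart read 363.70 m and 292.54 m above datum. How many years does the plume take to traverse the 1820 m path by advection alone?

5.48

Hydraulic gradient i = (363.70 − 292.54) / 1820 = 71.16 / 1820 = 0.03910.
Darcy flux q = K · i = 4.420 × 0.03910 = 0.1728 m/day.
Seepage velocity v = q / n_e = 0.1728 / 0.19 = 0.9096 m/day.
Travel time t = L / v = 1820 / 0.9096 = 2001 days = 5.478 years.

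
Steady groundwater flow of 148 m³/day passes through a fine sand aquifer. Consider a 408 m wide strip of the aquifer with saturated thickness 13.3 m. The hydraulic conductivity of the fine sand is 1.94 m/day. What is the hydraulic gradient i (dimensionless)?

0.0141

Cross-sectional area A = 408 × 13.3 = 5426 m².
From Q = K·A·i, i = Q / (K·A) = 148 / (1.940 × 5426) = 0.01406.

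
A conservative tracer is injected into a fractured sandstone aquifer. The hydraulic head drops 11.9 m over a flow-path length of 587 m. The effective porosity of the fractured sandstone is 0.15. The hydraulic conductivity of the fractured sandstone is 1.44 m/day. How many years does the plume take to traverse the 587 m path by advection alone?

8.26

Hydraulic gradient i = Δh / L = 11.9 / 587 = 0.02027.
Darcy flux q = K · i = 1.440 × 0.02027 = 0.02919 m/day.
Seepage velocity v = q / n_e = 0.02919 / 0.15 = 0.1946 m/day.
Travel time t = L / v = 587 / 0.1946 = 3016 days = 8.258 years.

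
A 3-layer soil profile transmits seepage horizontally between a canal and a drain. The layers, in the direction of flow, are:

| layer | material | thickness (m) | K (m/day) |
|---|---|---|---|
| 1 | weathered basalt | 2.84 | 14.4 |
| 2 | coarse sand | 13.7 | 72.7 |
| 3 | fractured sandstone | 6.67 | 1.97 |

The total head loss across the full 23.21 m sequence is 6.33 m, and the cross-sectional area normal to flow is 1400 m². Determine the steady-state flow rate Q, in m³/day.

Flow is perpendicular to layering, so the layers act in series and the equivalent K is the thickness-weighted harmonic mean.
Total thickness L = 2.84 + 13.7 + 6.67 = 23.21 m.
Σ(b_i/K_i) = 2.84/14.4 + 13.7/72.7 + 6.67/1.97 = 3.771 d.
K_eq = L / Σ(b_i/K_i) = 23.21 / 3.771 = 6.154 m/day.
Q = K_eq · A · (Δh/L) = 6.154 × 1400 × (6.33/23.21) = 2350 m³/day.

2350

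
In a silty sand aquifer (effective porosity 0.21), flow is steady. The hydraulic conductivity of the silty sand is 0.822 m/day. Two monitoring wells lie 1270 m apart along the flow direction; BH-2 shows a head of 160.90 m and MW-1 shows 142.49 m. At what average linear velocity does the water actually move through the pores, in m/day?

Hydraulic gradient i = (160.90 − 142.49) / 1270 = 18.41 / 1270 = 0.01450.
Darcy flux q = K · i = 0.8220 × 0.01450 = 0.01192 m/day.
Seepage velocity v = q / n_e = 0.01192 / 0.21 = 0.05674 m/day.

0.0567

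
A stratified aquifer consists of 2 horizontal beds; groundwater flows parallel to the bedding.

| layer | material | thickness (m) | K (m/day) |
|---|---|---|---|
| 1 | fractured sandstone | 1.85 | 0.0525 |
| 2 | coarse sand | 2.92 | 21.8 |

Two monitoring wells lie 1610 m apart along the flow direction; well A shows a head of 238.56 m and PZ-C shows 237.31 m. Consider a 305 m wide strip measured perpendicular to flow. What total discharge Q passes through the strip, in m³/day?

15.1

Flow is parallel to layering, so each bed carries its own Darcy discharge and the transmissivities add.
Σ(K_i·b_i) = 0.0525×1.85 + 21.8×2.92 = 63.75 m²/day.
Hydraulic gradient i = (238.56 − 237.31) / 1610 = 1.25 / 1610 = 0.0007764.
Q = Σ(K_i·b_i) · W · i = 63.75 × 305 × 0.0007764 = 15.10 m³/day.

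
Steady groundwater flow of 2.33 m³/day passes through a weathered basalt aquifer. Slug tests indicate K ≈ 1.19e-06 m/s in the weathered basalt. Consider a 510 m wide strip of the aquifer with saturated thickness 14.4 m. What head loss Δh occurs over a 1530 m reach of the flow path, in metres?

4.72

Convert K: 1.19e-06 m/s × 86400 = 0.1028 m/day.
Cross-sectional area A = 510 × 14.4 = 7344 m².
From Q = K·A·i, i = Q / (K·A) = 2.33 / (0.1028 × 7344) = 0.003086.
Head loss Δh = i · L = 0.003086 × 1530 = 4.721 m.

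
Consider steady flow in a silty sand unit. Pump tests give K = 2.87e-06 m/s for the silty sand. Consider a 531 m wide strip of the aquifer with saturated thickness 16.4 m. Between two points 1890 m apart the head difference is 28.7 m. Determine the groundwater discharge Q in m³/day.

32.8

Convert K: 2.87e-06 m/s × 86400 = 0.2480 m/day.
Cross-sectional area A = 531 × 16.4 = 8708 m².
Hydraulic gradient i = Δh / L = 28.7 / 1890 = 0.01519.
Darcy's law: Q = K · A · i = 0.2480 × 8708 × 0.01519 = 32.79 m³/day.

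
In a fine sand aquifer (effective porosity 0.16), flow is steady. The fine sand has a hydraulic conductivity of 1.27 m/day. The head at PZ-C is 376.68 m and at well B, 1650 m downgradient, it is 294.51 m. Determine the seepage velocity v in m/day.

Hydraulic gradient i = (376.68 − 294.51) / 1650 = 82.17 / 1650 = 0.04980.
Darcy flux q = K · i = 1.270 × 0.04980 = 0.06325 m/day.
Seepage velocity v = q / n_e = 0.06325 / 0.16 = 0.3953 m/day.

0.395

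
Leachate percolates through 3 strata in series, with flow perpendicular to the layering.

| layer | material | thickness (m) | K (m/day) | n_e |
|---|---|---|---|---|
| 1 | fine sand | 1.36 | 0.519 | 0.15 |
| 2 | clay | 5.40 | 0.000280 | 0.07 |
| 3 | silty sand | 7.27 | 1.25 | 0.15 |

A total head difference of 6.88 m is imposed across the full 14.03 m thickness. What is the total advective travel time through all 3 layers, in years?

With flow normal to the layers, continuity requires the same specific discharge q through every layer.
Σ(b_i/K_i) = 1.36/0.519 + 5.40/0.000280 + 7.27/1.25 = 19294 d.
q = Δh / Σ(b_i/K_i) = 6.88 / 19294 = 0.0003566 m/day.
In each layer the seepage velocity is v_i = q/n_i, so the layer transit time is t_i = b_i·n_i / q:
  layer 1 (fine sand): t_1 = 1.36 × 0.15 / 0.0003566 = 572.1 d
  layer 2 (clay): t_2 = 5.40 × 0.07 / 0.0003566 = 1060 d
  layer 3 (silty sand): t_3 = 7.27 × 0.15 / 0.0003566 = 3058 d
Total t = Σ t_i = 4690 days = 12.84 years.

12.8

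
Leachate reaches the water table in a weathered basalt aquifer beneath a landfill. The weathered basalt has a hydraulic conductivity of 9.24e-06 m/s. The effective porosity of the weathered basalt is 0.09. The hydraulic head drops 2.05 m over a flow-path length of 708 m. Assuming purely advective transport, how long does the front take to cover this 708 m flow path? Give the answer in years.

Convert K: 9.24e-06 m/s × 86400 = 0.7983 m/day.
Hydraulic gradient i = Δh / L = 2.05 / 708 = 0.002895.
Darcy flux q = K · i = 0.7983 × 0.002895 = 0.002312 m/day.
Seepage velocity v = q / n_e = 0.002312 / 0.09 = 0.02568 m/day.
Travel time t = L / v = 708 / 0.02568 = 27566 days = 75.47 years.

75.5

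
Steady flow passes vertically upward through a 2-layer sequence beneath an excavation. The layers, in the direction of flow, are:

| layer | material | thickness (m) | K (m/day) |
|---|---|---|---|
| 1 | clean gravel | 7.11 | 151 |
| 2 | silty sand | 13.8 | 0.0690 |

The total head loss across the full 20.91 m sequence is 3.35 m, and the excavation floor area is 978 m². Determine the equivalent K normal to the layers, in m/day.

0.105

Flow is perpendicular to layering, so the layers act in series and the equivalent K is the thickness-weighted harmonic mean.
Total thickness L = 7.11 + 13.8 = 20.91 m.
Σ(b_i/K_i) = 7.11/151 + 13.8/0.0690 = 200.0 d.
K_eq = L / Σ(b_i/K_i) = 20.91 / 200.0 = 0.1045 m/day.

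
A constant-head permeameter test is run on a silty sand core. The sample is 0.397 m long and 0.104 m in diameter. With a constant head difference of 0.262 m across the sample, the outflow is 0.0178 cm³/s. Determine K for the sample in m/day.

Cross-sectional area A = π·(d/2)² = π × (0.104/2)² = 0.008495 m².
Convert discharge: 0.0178 cm³/s = 1.780e-08 m³/s.
Darcy's law rearranged: K = Q·L / (A·Δh) = 1.780e-08 × 0.397 / (0.008495 × 0.262) = 3.175e-06 m/s = 0.2743 m/day.

0.274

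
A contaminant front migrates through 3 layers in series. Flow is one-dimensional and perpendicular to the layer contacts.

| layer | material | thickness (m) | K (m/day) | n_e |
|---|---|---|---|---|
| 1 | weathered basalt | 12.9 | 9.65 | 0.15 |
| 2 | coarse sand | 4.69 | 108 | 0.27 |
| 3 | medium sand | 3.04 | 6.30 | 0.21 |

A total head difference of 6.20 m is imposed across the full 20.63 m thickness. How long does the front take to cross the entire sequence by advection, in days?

1.15

With flow normal to the layers, continuity requires the same specific discharge q through every layer.
Σ(b_i/K_i) = 12.9/9.65 + 4.69/108 + 3.04/6.30 = 1.863 d.
q = Δh / Σ(b_i/K_i) = 6.20 / 1.863 = 3.328 m/day.
In each layer the seepage velocity is v_i = q/n_i, so the layer transit time is t_i = b_i·n_i / q:
  layer 1 (weathered basalt): t_1 = 12.9 × 0.15 / 3.328 = 0.5814 d
  layer 2 (coarse sand): t_2 = 4.69 × 0.27 / 3.328 = 0.3805 d
  layer 3 (medium sand): t_3 = 3.04 × 0.21 / 3.328 = 0.1918 d
Total t = Σ t_i = 1.154 days.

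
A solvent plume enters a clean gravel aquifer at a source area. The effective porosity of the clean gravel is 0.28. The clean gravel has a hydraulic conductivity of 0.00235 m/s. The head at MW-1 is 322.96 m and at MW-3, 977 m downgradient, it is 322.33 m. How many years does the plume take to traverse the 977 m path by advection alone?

5.72

Convert K: 0.00235 m/s × 86400 = 203.0 m/day.
Hydraulic gradient i = (322.96 − 322.33) / 977 = 0.63 / 977 = 0.0006448.
Darcy flux q = K · i = 203.0 × 0.0006448 = 0.1309 m/day.
Seepage velocity v = q / n_e = 0.1309 / 0.28 = 0.4676 m/day.
Travel time t = L / v = 977 / 0.4676 = 2089 days = 5.721 years.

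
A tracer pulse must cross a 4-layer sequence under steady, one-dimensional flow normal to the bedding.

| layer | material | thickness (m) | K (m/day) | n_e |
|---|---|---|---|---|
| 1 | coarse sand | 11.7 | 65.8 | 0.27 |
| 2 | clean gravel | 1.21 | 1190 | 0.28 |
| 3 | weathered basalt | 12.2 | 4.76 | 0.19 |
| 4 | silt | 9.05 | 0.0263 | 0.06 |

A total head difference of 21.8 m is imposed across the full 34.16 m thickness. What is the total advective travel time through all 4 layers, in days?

With flow normal to the layers, continuity requires the same specific discharge q through every layer.
Σ(b_i/K_i) = 11.7/65.8 + 1.21/1190 + 12.2/4.76 + 9.05/0.0263 = 346.8 d.
q = Δh / Σ(b_i/K_i) = 21.8 / 346.8 = 0.06285 m/day.
In each layer the seepage velocity is v_i = q/n_i, so the layer transit time is t_i = b_i·n_i / q:
  layer 1 (coarse sand): t_1 = 11.7 × 0.27 / 0.06285 = 50.26 d
  layer 2 (clean gravel): t_2 = 1.21 × 0.28 / 0.06285 = 5.390 d
  layer 3 (weathered basalt): t_3 = 12.2 × 0.19 / 0.06285 = 36.88 d
  layer 4 (silt): t_4 = 9.05 × 0.06 / 0.06285 = 8.639 d
Total t = Σ t_i = 101.2 days.

101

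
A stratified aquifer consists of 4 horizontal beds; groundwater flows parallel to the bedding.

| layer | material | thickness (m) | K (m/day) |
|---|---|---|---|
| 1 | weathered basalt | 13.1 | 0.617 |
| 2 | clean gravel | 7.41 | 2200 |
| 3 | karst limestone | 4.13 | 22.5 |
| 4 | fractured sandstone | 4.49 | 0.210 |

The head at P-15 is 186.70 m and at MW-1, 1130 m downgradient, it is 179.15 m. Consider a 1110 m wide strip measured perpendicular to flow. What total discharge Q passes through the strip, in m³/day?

Flow is parallel to layering, so each bed carries its own Darcy discharge and the transmissivities add.
Σ(K_i·b_i) = 0.617×13.1 + 2200×7.41 + 22.5×4.13 + 0.210×4.49 = 16404 m²/day.
Hydraulic gradient i = (186.70 − 179.15) / 1130 = 7.55 / 1130 = 0.006681.
Q = Σ(K_i·b_i) · W · i = 16404 × 1110 × 0.006681 = 1.217e+05 m³/day.

122000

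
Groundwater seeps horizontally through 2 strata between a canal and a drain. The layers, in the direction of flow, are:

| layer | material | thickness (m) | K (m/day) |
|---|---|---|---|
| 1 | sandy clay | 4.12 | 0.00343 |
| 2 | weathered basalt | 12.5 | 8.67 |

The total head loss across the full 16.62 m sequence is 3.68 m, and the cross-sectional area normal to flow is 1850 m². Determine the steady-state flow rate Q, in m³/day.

5.66

Flow is perpendicular to layering, so the layers act in series and the equivalent K is the thickness-weighted harmonic mean.
Total thickness L = 4.12 + 12.5 = 16.62 m.
Σ(b_i/K_i) = 4.12/0.00343 + 12.5/8.67 = 1203 d.
K_eq = L / Σ(b_i/K_i) = 16.62 / 1203 = 0.01382 m/day.
Q = K_eq · A · (Δh/L) = 0.01382 × 1850 × (3.68/16.62) = 5.661 m³/day.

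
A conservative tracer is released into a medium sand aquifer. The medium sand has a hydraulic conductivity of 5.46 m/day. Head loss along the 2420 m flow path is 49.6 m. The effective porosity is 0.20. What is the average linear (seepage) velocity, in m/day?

Hydraulic gradient i = Δh / L = 49.6 / 2420 = 0.02050.
Darcy flux q = K · i = 5.460 × 0.02050 = 0.1119 m/day.
Seepage velocity v = q / n_e = 0.1119 / 0.20 = 0.5595 m/day.

0.560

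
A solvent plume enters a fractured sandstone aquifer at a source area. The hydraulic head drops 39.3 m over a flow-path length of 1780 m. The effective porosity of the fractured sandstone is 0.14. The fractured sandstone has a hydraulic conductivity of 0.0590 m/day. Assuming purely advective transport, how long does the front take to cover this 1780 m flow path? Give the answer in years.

524

Hydraulic gradient i = Δh / L = 39.3 / 1780 = 0.02208.
Darcy flux q = K · i = 0.05900 × 0.02208 = 0.001303 m/day.
Seepage velocity v = q / n_e = 0.001303 / 0.14 = 0.009305 m/day.
Travel time t = L / v = 1780 / 0.009305 = 1.913e+05 days = 523.8 years.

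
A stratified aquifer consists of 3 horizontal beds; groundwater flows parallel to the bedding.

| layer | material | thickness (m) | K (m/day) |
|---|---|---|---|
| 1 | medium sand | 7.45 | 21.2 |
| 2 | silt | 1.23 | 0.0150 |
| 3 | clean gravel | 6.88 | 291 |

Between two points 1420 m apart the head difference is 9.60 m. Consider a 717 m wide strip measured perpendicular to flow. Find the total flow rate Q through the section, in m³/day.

10500

Flow is parallel to layering, so each bed carries its own Darcy discharge and the transmissivities add.
Σ(K_i·b_i) = 21.2×7.45 + 0.0150×1.23 + 291×6.88 = 2160 m²/day.
Hydraulic gradient i = Δh / L = 9.60 / 1420 = 0.006761.
Q = Σ(K_i·b_i) · W · i = 2160 × 717 × 0.006761 = 10470 m³/day.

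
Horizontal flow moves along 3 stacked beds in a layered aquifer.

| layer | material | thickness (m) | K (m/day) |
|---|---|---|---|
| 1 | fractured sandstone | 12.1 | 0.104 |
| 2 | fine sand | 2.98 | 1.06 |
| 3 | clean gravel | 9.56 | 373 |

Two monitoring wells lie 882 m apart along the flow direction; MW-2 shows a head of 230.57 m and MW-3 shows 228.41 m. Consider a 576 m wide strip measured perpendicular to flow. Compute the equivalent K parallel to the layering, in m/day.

Flow is parallel to layering, so each bed carries its own Darcy discharge and the transmissivities add.
Σ(K_i·b_i) = 0.104×12.1 + 1.06×2.98 + 373×9.56 = 3570 m²/day.
Total thickness b = 24.64 m, so K_eq = Σ(K_i·b_i)/b = 144.9 m/day.

145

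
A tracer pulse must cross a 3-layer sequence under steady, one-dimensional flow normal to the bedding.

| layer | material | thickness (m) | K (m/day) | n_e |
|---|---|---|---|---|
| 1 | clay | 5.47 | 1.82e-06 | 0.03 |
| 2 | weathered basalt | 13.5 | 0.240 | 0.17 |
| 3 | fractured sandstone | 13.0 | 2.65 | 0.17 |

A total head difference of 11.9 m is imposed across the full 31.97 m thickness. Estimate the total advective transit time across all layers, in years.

3230

With flow normal to the layers, continuity requires the same specific discharge q through every layer.
Σ(b_i/K_i) = 5.47/1.82e-06 + 13.5/0.240 + 13.0/2.65 = 3.006e+06 d.
q = Δh / Σ(b_i/K_i) = 11.9 / 3.006e+06 = 3.959e-06 m/day.
In each layer the seepage velocity is v_i = q/n_i, so the layer transit time is t_i = b_i·n_i / q:
  layer 1 (clay): t_1 = 5.47 × 0.03 / 3.959e-06 = 41446 d
  layer 2 (weathered basalt): t_2 = 13.5 × 0.17 / 3.959e-06 = 5.796e+05 d
  layer 3 (fractured sandstone): t_3 = 13.0 × 0.17 / 3.959e-06 = 5.582e+05 d
Total t = Σ t_i = 1.179e+06 days = 3229 years.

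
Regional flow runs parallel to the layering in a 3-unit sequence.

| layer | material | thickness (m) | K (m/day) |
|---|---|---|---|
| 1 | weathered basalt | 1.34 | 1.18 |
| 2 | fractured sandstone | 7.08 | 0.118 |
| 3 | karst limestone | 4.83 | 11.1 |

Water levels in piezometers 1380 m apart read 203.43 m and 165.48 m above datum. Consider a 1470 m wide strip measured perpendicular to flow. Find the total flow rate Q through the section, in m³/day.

2260

Flow is parallel to layering, so each bed carries its own Darcy discharge and the transmissivities add.
Σ(K_i·b_i) = 1.18×1.34 + 0.118×7.08 + 11.1×4.83 = 56.03 m²/day.
Hydraulic gradient i = (203.43 − 165.48) / 1380 = 37.95 / 1380 = 0.02750.
Q = Σ(K_i·b_i) · W · i = 56.03 × 1470 × 0.02750 = 2265 m³/day.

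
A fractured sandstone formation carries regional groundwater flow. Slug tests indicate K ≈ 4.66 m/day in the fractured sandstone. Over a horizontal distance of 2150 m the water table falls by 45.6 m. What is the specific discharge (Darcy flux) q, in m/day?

Hydraulic gradient i = Δh / L = 45.6 / 2150 = 0.02121.
Specific discharge q = K · i = 4.660 × 0.02121 = 0.09884 m/day.

0.0988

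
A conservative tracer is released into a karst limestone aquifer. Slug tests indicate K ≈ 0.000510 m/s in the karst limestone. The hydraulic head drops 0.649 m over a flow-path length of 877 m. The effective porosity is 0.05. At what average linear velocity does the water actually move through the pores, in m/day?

Convert K: 0.000510 m/s × 86400 = 44.06 m/day.
Hydraulic gradient i = Δh / L = 0.649 / 877 = 0.0007400.
Darcy flux q = K · i = 44.06 × 0.0007400 = 0.03261 m/day.
Seepage velocity v = q / n_e = 0.03261 / 0.05 = 0.6522 m/day.

0.652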